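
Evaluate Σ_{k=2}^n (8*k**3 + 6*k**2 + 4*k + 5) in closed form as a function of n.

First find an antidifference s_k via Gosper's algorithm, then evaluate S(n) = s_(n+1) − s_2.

S(n) = 2*n**4 + 6*n**3 + 7*n**2 + 8*n - 23

r(k) = (8*k**3 + 30*k**2 + 40*k + 23)/(8*k**3 + 6*k**2 + 4*k + 5) after simplifying.
Factor: A=1; B=1; C=k**3 + 3*k**2/4 + k/2 + 5/8.
f must satisfy (1)·f(k+1) − (1)·f(k) = k**3 + 3*k**2/4 + k/2 + 5/8.
Bound: deg f ≤ 4.
Solve for f: f(k) = k*(2*k**3 - 2*k**2 + k + 4)/8 (degree 4 ≤ 4).
So s_k = (B(k−1)f/C)·t_k = (k*(2*k**3 - 2*k**2 + k + 4)/(8*k**3 + 6*k**2 + 4*k + 5))·t_k = k*(2*k**3 - 2*k**2 + k + 4).
s_(k+1) − s_k = 8*k**3 + 6*k**2 + 4*k + 5 = t_k.
Evaluate: s_(n+1) = 2*n**4 + 6*n**3 + 7*n**2 + 8*n + 5; subtract s_(2) = 28 ⇒ S(n) = 2*n**4 + 6*n**3 + 7*n**2 + 8*n - 23.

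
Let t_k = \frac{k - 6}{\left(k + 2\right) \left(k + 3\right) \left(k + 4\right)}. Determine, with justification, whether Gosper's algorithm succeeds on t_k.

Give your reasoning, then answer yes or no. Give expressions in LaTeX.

The ratio is (k - 5)*(k + 2)/((k - 6)*(k + 5)).
So A=k + 2 and B=k + 5, with C=k - 6.
Need (k + 2)·f(k+1) − (k + 4)·f(k) = k - 6.
deg f ≤ 2 (via 1,1,1).
Solve for f: f(k) = -k*(k + 8)/3 (degree 2 ≤ 2).
Get s_k = R·t_k = k*(-k - 8)/(3*(k + 2)*(k + 3)) with R(k) = B(k−1)f(k)/C(k) = -k*(k + 4)*(k + 8)/(3*(k - 6)).
Verify: (k - 6)/(k**3 + 9*k**2 + 26*k + 24) matches t_k.

Yes. s_k = \frac{k \left(- k - 8\right)}{3 \left(k + 2\right) \left(k + 3\right)}.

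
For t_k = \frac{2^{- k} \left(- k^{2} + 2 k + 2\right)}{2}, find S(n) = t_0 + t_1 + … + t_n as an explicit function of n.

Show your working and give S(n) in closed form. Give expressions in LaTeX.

Step 1: r(k) = (k**2 - 3)/(2*(k**2 - 2*k - 2)).
So A=1/2 and B=1, with C=k**2 - 2*k - 2.
Solve (1/2)·f(k+1) − (1)·f(k) = k**2 - 2*k - 2.
deg f ≤ 2 (via 0,0,2).
Coefficient equations give f(k) = -2*(k - 1)*(k + 1).
Then R = B(k−1)f/C = -2*(k - 1)*(k + 1)/(k**2 - 2*k - 2), so s_k = R(k)·t_k = (k**2 - 1)/2**k.
s_(k+1) − s_k = (-k**2 + 2*k + 2)/(2*2**k) = t_k.
Evaluate: s_(n+1) = 2**(-n - 1)*n*(n + 2); subtract s_(0) = -1 ⇒ S(n) = 1 + n**2/(2*2**n) + n/2**n.

S(n) = 1 + \frac{2^{- n} n^{2}}{2} + 2^{- n} n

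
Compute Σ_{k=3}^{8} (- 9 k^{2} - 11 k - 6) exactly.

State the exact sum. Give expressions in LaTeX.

Compute t_(k+1)/t_k: get (9*k**2 + 29*k + 26)/(9*k**2 + 11*k + 6).
So A=1 and B=1, with C=k**2 + 11*k/9 + 2/3.
Solve (1)·f(k+1) − (1)·f(k) = k**2 + 11*k/9 + 2/3.
deg f ≤ 3 (via 0,0,2).
Coefficient equations give f(k) = k*(3*k**2 + k + 2)/9.
Then R = B(k−1)f/C = k*(3*k**2 + k + 2)/(9*k**2 + 11*k + 6), so s_k = R(k)·t_k = k*(-3*k**2 - k - 2).
Check: Δs_k = -9*k**2 - 11*k - 6. ✓
Σ_(k=3)^(8) t_k = s_(9) − s_(3) = -2286 − (-96) = -2190.

Σ = -2190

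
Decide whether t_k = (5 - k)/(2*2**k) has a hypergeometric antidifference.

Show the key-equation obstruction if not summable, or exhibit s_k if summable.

r(k) = (k - 4)/(2*(k - 5)) after simplifying.
Take A(k)=1/2, B(k)=1, C(k)=k - 5.
Set up (1/2)·f(k+1) − (1)·f(k) − (k - 5) = 0.
Degrees (0,0,1) ⇒ d ≤ 1.
Solving with deg f ≤ 1: f(k) = -2*(k - 4).
Get s_k = R·t_k = (k - 4)/2**k with R(k) = B(k−1)f(k)/C(k) = -2*(k - 4)/(k - 5).
Verify: (5 - k)/(2*2**k) matches t_k.

Yes. s_k = (k - 4)/2**k.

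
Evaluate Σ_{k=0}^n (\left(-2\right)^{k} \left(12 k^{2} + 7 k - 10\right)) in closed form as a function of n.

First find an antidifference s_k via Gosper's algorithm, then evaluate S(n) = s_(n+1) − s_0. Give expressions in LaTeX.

r(k) = 2*(-7*k - 12*(k + 1)**2 + 3)/(12*k**2 + 7*k - 10) after simplifying.
Factor: A=-2; B=1; C=k**2 + 7*k/12 - 5/6.
Key eq: (-2)·f(k+1) = (1)·f(k) + (k**2 + 7*k/12 - 5/6).
From deg A=0, deg B=0, deg C=2: d=2.
Coefficient equations give f(k) = -(4*k**2 - 3*k - 4)/12.
R(k) = B(k−1)·f(k)/C(k) = -(4*k**2 - 3*k - 4)/((3*k - 2)*(4*k + 5)); s_k = R·t_k = (-2)**k*(-4*k**2 + 3*k + 4).
Verify: (-2)**k*(12*k**2 + 7*k - 10) matches t_k.
Telescope: S(n) = s_(n+1) − s_(0) = (-2)**(n + 1)*(-4*n**2 - 5*n + 3) − (4) = 8*(-2)**n*n**2 + 10*(-2)**n*n - 6*(-2)**n - 4.

S(n) = 8 \left(-2\right)^{n} n^{2} + 10 \left(-2\right)^{n} n - 6 \left(-2\right)^{n} - 4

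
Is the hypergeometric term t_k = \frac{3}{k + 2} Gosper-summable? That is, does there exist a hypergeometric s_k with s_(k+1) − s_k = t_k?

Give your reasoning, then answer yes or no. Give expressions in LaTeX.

t_(k+1)/t_k = (k + 2)/(k + 3).
Factor: A=k + 2; B=k + 3; C=1.
Solve (k + 2)·f(k+1) − (k + 2)·f(k) = 1.
Degrees (1,1,0) ⇒ d ≤ 0.
f = c0 ⇒ A·f(k+1) − B(k−1)·f(k) − C = -1. The system {-1 = 0} is inconsistent; no antidifference.

No; the coefficient equations for f are inconsistent.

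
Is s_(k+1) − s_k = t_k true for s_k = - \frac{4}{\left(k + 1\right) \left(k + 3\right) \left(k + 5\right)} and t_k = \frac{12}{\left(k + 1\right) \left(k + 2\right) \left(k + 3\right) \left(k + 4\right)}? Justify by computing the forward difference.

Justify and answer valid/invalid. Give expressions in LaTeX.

Invalid: residual \frac{12 \left(- 4 k - 19\right)}{k^{6} + 21 k^{5} + 175 k^{4} + 735 k^{3} + 1624 k^{2} + 1764 k + 720} ≠ 0.

s_(k+1) = -4/((k + 2)*(k + 4)*(k + 6))
s_(k+1) − s_k = 12*(k**2 + 7*k + 11)/(k**6 + 21*k**5 + 175*k**4 + 735*k**3 + 1624*k**2 + 1764*k + 720)
(s_(k+1) − s_k) − t_k = 12*(-4*k - 19)/(k**6 + 21*k**5 + 175*k**4 + 735*k**3 + 1624*k**2 + 1764*k + 720)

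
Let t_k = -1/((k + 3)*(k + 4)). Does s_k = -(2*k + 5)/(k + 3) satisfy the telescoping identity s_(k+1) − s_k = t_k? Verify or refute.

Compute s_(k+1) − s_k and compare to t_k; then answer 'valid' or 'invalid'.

s_(k+1) = (-2*k - 7)/(k + 4)
s_(k+1) − s_k = -1/(k**2 + 7*k + 12)
(s_(k+1) − s_k) − t_k = 0

valid; difference matches t_k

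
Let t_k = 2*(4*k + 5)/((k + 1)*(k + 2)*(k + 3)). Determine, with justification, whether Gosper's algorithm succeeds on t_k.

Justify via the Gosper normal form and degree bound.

Yes. s_k = k*(9*k + 11)/(2*(k + 1)*(k + 2)).

t_(k+1)/t_k = (k + 1)*(4*k + 9)/((k + 4)*(4*k + 5)).
Normal form (A,B,C) = (k + 1, k + 4, k + 5/4).
Solve (k + 1)·f(k+1) − (k + 3)·f(k) = k + 5/4.
deg f ≤ 2 (via 1,1,1).
Coefficient equations give f(k) = k*(9*k + 11)/16.
Get s_k = R·t_k = k*(9*k + 11)/(2*(k + 1)*(k + 2)) with R(k) = B(k−1)f(k)/C(k) = k*(k + 3)*(9*k + 11)/(4*(4*k + 5)).
s_(k+1) − s_k = 2*(4*k + 5)/(k**3 + 6*k**2 + 11*k + 6) = t_k.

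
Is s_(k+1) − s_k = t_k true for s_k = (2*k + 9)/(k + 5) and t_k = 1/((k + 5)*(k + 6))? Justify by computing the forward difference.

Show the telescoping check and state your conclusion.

valid; difference matches t_k

s_(k+1) = (2*k + 11)/(k + 6)
s_(k+1) − s_k = 1/(k**2 + 11*k + 30)
(s_(k+1) − s_k) − t_k = 0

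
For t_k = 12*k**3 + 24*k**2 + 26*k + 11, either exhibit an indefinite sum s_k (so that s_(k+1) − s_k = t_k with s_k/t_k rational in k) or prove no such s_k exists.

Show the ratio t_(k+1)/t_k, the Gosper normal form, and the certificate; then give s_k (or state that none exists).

s_k = k*(3*k**3 + 2*k**2 + 4*k + 2)

Step 1: r(k) = (12*k**3 + 60*k**2 + 110*k + 73)/(12*k**3 + 24*k**2 + 26*k + 11).
Gosper form: A/B · C(k+1)/C(k) with A=1, B=1, C=k**3 + 2*k**2 + 13*k/6 + 11/12.
f must satisfy (1)·f(k+1) − (1)·f(k) = k**3 + 2*k**2 + 13*k/6 + 11/12.
Bound: deg f ≤ 4.
A polynomial solution: f(k) = k*(3*k**3 + 2*k**2 + 4*k + 2)/12.
Get s_k = R·t_k = k*(3*k**3 + 2*k**2 + 4*k + 2) with R(k) = B(k−1)f(k)/C(k) = k*(3*k**3 + 2*k**2 + 4*k + 2)/(12*k**3 + 24*k**2 + 26*k + 11).
Verify: 12*k**3 + 24*k**2 + 26*k + 11 matches t_k.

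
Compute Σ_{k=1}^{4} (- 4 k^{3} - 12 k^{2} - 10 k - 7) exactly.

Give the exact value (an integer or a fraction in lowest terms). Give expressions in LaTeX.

Ratio r(k) = (4*k**3 + 24*k**2 + 46*k + 33)/(4*k**3 + 12*k**2 + 10*k + 7).
Gosper form: A/B · C(k+1)/C(k) with A=1, B=1, C=k**3 + 3*k**2 + 5*k/2 + 7/4.
Set up (1)·f(k+1) − (1)·f(k) − (k**3 + 3*k**2 + 5*k/2 + 7/4) = 0.
Bound: deg f ≤ 4.
A polynomial solution: f(k) = k*(k**3 + 2*k**2 + 4)/4.
So s_k = (B(k−1)f/C)·t_k = (k*(k**3 + 2*k**2 + 4)/(4*k**3 + 12*k**2 + 10*k + 7))·t_k = k*(-k**3 - 2*k**2 - 4).
Verify: -4*k**3 - 12*k**2 - 10*k - 7 matches t_k.
Sum = s_(5) − s_(1); s_(5) = -895, s_(1) = -7 ⇒ -888.

Σ = -888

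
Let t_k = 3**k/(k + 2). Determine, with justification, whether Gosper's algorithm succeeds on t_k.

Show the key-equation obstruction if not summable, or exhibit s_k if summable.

No — t_k has no hypergeometric antidifference.

r(k) = 3*(k + 2)/(k + 3) after simplifying.
So A=3*k + 6 and B=k + 3, with C=1.
Solve (3*k + 6)·f(k+1) − (k + 2)·f(k) = 1.
Bound: deg f ≤ -1.
Bound -1 < 0, so the key equation has no polynomial solution.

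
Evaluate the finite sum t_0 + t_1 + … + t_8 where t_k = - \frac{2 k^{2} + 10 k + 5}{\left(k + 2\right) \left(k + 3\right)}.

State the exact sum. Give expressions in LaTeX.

Σ = -333/22

r(k) = (k + 2)*(10*k + 2*(k + 1)**2 + 15)/((k + 4)*(2*k**2 + 10*k + 5)) after simplifying.
A = k + 2, B = k + 4, C = k**2 + 5*k + 5/2.
Set up (k + 2)·f(k+1) − (k + 3)·f(k) − (k**2 + 5*k + 5/2) = 0.
From deg A=1, deg B=1, deg C=2: d=2.
A polynomial solution: f(k) = k*(4*k + 1)/4.
Then R = B(k−1)f/C = k*(k + 3)*(4*k + 1)/(2*(2*k**2 + 10*k + 5)), so s_k = R(k)·t_k = k*(-4*k - 1)/(2*(k + 2)).
Check: Δs_k = (-2*k**2 - 10*k - 5)/(k**2 + 5*k + 6). ✓
Evaluate s at k=9 and k=0: -333/22 and 0; difference -333/22.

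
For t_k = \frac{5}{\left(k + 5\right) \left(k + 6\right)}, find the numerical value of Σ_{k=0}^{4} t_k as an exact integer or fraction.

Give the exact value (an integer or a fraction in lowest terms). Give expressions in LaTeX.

Σ = 1/2

The ratio is (k + 5)/(k + 7).
Normal form (A,B,C) = (k + 5, k + 7, 1).
Key eq: (k + 5)·f(k+1) = (k + 6)·f(k) + (1).
Degrees (1,1,0) ⇒ d ≤ 1.
Match coefficients ⇒ f(k) = k/5.
Get s_k = R·t_k = k/(k + 5) with R(k) = B(k−1)f(k)/C(k) = k*(k + 6)/5.
Verify: 5/(k**2 + 11*k + 30) matches t_k.
Telescoping: Σ = s_(5) − s_(0) = 1/2 − (0) = 1/2.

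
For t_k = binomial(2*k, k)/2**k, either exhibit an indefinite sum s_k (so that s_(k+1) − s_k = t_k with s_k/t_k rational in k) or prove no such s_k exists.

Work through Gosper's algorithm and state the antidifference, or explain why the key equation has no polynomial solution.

none (Gosper's algorithm certifies no s_k)

Compute t_(k+1)/t_k: get (2*k + 1)/(k + 1).
So A=2*k + 1 and B=k + 1, with C=1.
f must satisfy (2*k + 1)·f(k+1) − (k)·f(k) = 1.
d = -1 from the (1,1,0) case.
Bound -1 < 0, so the key equation has no polynomial solution.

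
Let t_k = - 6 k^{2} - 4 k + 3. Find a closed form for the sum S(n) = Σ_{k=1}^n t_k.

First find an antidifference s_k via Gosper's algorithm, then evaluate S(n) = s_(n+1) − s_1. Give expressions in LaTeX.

t_(k+1)/t_k = (6*k**2 + 16*k + 7)/(6*k**2 + 4*k - 3).
Take A(k)=1, B(k)=1, C(k)=k**2 + 2*k/3 - 1/2.
Key eq: (1)·f(k+1) = (1)·f(k) + (k**2 + 2*k/3 - 1/2).
deg f ≤ 3 (via 0,0,2).
A polynomial solution: f(k) = k*(2*k**2 - k - 4)/6.
R(k) = B(k−1)·f(k)/C(k) = k*(2*k**2 - k - 4)/(6*k**2 + 4*k - 3); s_k = R·t_k = k*(-2*k**2 + k + 4).
Δs = -6*k**2 - 4*k + 3, as required.
s_(n+1) = -2*n**3 - 5*n**2 + 3 and s_(1) = 3, so S(n) = n**2*(-2*n - 5).

S(n) = n^{2} \left(- 2 n - 5\right)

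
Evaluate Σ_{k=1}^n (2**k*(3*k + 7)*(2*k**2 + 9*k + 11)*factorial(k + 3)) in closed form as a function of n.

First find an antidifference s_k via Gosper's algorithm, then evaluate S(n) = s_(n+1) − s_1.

r(k) = 2*(6*k**4 + 83*k**3 + 432*k**2 + 1004*k + 880)/(6*k**3 + 41*k**2 + 96*k + 77) after simplifying.
Take A(k)=2*k + 8, B(k)=1, C(k)=k**3 + 41*k**2/6 + 16*k + 77/6.
f must satisfy (2*k + 8)·f(k+1) − (1)·f(k) = k**3 + 41*k**2/6 + 16*k + 77/6.
Bound: deg f ≤ 2.
Solve for f: f(k) = (3*k**2 + 4*k + 3)/6 (degree 2 ≤ 2).
Get s_k = R·t_k = 2**k*(3*k**2 + 4*k + 3)*factorial(k + 3) with R(k) = B(k−1)f(k)/C(k) = (3*k**2 + 4*k + 3)/((3*k + 7)*(2*k**2 + 9*k + 11)).
s_(k+1) − s_k = 2**k*(3*k + 7)*(2*k**2 + 9*k + 11)*factorial(k + 3) = t_k.
s_(n+1) = 2**(n + 1)*(3*n**2 + 10*n + 10)*factorial(n + 4) and s_(1) = 480, so S(n) = 6*2**n*n**2*factorial(n + 4) + 20*2**n*n*factorial(n + 4) + 20*2**n*factorial(n + 4) - 480.

S(n) = 6*2**n*n**2*factorial(n + 4) + 20*2**n*n*factorial(n + 4) + 20*2**n*factorial(n + 4) - 480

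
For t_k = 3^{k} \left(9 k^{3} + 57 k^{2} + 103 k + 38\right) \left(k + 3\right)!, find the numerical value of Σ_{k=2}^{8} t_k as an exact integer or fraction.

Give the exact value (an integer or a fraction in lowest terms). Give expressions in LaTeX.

Ratio r(k) = 3*(9*k**4 + 120*k**3 + 580*k**2 + 1183*k + 828)/(9*k**3 + 57*k**2 + 103*k + 38).
Take A(k)=3*k + 12, B(k)=1, C(k)=k**3 + 19*k**2/3 + 103*k/9 + 38/9.
Key eq: (3*k + 12)·f(k+1) = (1)·f(k) + (k**3 + 19*k**2/3 + 103*k/9 + 38/9).
Degrees (1,0,3) ⇒ d ≤ 2.
Coefficient equations give f(k) = (3*k**2 + 2*k - 2)/9.
R(k) = B(k−1)·f(k)/C(k) = (3*k**2 + 2*k - 2)/(9*k**3 + 57*k**2 + 103*k + 38); s_k = R·t_k = 3**k*(3*k**2 + 2*k - 2)*factorial(k + 3).
Verify: 3**k*(9*k**3 + 57*k**2 + 103*k + 38)*factorial(k + 3) matches t_k.
Σ_(k=2)^(8) t_k = s_(9) − s_(2) = 2441900819635200 − (15120) = 2441900819620080.

Σ = 2441900819620080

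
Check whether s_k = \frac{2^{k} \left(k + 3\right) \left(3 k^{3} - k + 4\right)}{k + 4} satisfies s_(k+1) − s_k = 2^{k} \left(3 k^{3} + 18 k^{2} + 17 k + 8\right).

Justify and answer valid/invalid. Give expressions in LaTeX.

Invalid: residual \frac{2^{k} \left(- 3 k^{4} - 27 k^{3} - 89 k^{2} - 77 k - 28\right)}{k^{2} + 9 k + 20} ≠ 0.

s_(k+1) = 2**(k + 1)*(k + 4)*(-k + 3*(k + 1)**3 + 3)/(k + 5)
s_(k+1) − s_k = 2**k*(3*k**5 + 42*k**4 + 212*k**3 + 432*k**2 + 335*k + 132)/(k**2 + 9*k + 20)
(s_(k+1) − s_k) − t_k = 2**k*(-3*k**4 - 27*k**3 - 89*k**2 - 77*k - 28)/(k**2 + 9*k + 20)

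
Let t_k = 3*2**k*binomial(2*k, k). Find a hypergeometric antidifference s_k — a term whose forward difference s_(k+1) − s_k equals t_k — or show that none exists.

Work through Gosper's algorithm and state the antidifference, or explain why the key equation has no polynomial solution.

no hypergeometric antidifference exists

t_(k+1)/t_k = 4*(2*k + 1)/(k + 1).
Take A(k)=8*k + 4, B(k)=k + 1, C(k)=1.
Solve (8*k + 4)·f(k+1) − (k)·f(k) = 1.
Bound: deg f ≤ -1.
deg f ≤ -1 is impossible — no certificate.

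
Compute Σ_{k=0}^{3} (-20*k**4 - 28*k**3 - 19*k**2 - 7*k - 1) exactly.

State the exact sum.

Step 1: r(k) = (20*k**4 + 108*k**3 + 223*k**2 + 209*k + 75)/(20*k**4 + 28*k**3 + 19*k**2 + 7*k + 1).
Factor: A=1; B=1; C=k**4 + 7*k**3/5 + 19*k**2/20 + 7*k/20 + 1/20.
Set up (1)·f(k+1) − (1)·f(k) − (k**4 + 7*k**3/5 + 19*k**2/20 + 7*k/20 + 1/20) = 0.
Degrees (0,0,4) ⇒ d ≤ 5.
Solve for f: f(k) = k**2*(4*k**3 - 3*k**2 - k + 1)/20 (degree 5 ≤ 5).
R(k) = B(k−1)·f(k)/C(k) = k**2*(4*k**3 - 3*k**2 - k + 1)/((2*k + 1)*(10*k**3 + 9*k**2 + 5*k + 1)); s_k = R·t_k = k**2*(-4*k**3 + 3*k**2 + k - 1).
Check: Δs_k = -20*k**4 - 28*k**3 - 19*k**2 - 7*k - 1. ✓
Σ_(k=0)^(3) t_k = s_(4) − s_(0) = -3280 − (0) = -3280.

Σ = -3280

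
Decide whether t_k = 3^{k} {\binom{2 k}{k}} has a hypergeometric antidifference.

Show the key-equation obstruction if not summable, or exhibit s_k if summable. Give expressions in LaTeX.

Compute t_(k+1)/t_k: get 6*(2*k + 1)/(k + 1).
A = 12*k + 6, B = k + 1, C = 1.
Set up (12*k + 6)·f(k+1) − (k)·f(k) − (1) = 0.
deg f ≤ -1 (via 1,1,0).
Negative degree bound (-1): no f exists, t_k not Gosper-summable.

No — t_k has no hypergeometric antidifference.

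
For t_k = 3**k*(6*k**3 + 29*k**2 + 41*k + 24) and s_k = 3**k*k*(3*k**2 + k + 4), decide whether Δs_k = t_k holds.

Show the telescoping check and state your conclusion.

Valid: the claim telescopes to t_k.

s_(k+1) = 3**(k + 1)*(k + 1)*(k + 3*(k + 1)**2 + 5)
s_(k+1) − s_k = 3**k*(6*k**3 + 29*k**2 + 41*k + 24)
(s_(k+1) − s_k) − t_k = 0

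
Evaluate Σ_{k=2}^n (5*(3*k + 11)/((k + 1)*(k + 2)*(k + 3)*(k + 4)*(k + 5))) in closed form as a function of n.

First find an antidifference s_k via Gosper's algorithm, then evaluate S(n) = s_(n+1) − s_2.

Compute t_(k+1)/t_k: get (k + 1)*(3*k + 14)/((k + 6)*(3*k + 11)).
Factor: A=k + 1; B=k + 6; C=k + 11/3.
Need (k + 1)·f(k+1) − (k + 5)·f(k) = k + 11/3.
Bound: deg f ≤ 4.
Match coefficients ⇒ f(k) = k*(k + 3)*(k**2 + 7*k + 14)/24.
Certificate R = B(k−1)f/C = k*(k + 3)*(k + 5)*(k**2 + 7*k + 14)/(8*(3*k + 11)) gives s_k = 5*k*(k**2 + 7*k + 14)/(8*(k**3 + 7*k**2 + 14*k + 8)).
Check: Δs_k = 5*(3*k + 11)/(k**5 + 15*k**4 + 85*k**3 + 225*k**2 + 274*k + 120). ✓
Telescope: S(n) = s_(n+1) − s_(2) = 5*(n**3 + 10*n**2 + 31*n + 22)/(8*(n**3 + 10*n**2 + 31*n + 30)) − (5/9) = 5*(n**3 + 10*n**2 + 31*n - 42)/(72*(n**3 + 10*n**2 + 31*n + 30)).

S(n) = 5*(n**3 + 10*n**2 + 31*n - 42)/(72*(n**3 + 10*n**2 + 31*n + 30))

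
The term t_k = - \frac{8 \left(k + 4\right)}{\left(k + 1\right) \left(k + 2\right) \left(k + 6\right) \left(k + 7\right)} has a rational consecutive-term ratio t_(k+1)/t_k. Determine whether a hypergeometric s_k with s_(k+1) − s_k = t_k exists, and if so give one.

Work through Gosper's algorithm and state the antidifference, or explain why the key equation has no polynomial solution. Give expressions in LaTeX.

Step 1: r(k) = (k + 1)*(k + 5)*(k + 6)/((k + 3)*(k + 4)*(k + 8)).
Take A(k)=k + 1, B(k)=k + 8, C(k)=k**4 + 16*k**3 + 95*k**2 + 248*k + 240.
Set up (k + 1)·f(k+1) − (k + 7)·f(k) − (k**4 + 16*k**3 + 95*k**2 + 248*k + 240) = 0.
Bound: deg f ≤ 6.
Coefficient equations give f(k) = k*(k + 2)*(k + 3)*(k + 4)*(k + 5)*(k + 7)/12.
Certificate R = B(k−1)f/C = k*(k + 2)*(k + 7)**2/(12*(k + 4)) gives s_k = 2*k*(-k - 7)/(3*(k**2 + 7*k + 6)).
Δs = 8*(-k - 4)/(k**4 + 16*k**3 + 83*k**2 + 152*k + 84), as required.

s_k = \frac{2 k \left(- k - 7\right)}{3 \left(k^{2} + 7 k + 6\right)}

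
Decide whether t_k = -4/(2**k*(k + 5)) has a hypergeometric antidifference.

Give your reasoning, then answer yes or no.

Step 1: r(k) = (k + 5)/(2*(k + 6)).
Factor: A=k/2 + 5/2; B=k + 6; C=1.
Set up (k/2 + 5/2)·f(k+1) − (k + 5)·f(k) − (1) = 0.
deg f ≤ -1 (via 1,1,0).
Bound -1 < 0, so the key equation has no polynomial solution.

No; the degree bound rules out any f.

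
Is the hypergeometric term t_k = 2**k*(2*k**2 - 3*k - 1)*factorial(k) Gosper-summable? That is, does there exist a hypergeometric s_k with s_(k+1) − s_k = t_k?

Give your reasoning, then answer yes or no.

Yes. s_k = 2**k*(k - 3)*factorial(k).

r(k) = 2*(2*k**3 + 3*k**2 - k - 2)/(2*k**2 - 3*k - 1) after simplifying.
Factor: A=2*k + 2; B=1; C=k**2 - 3*k/2 - 1/2.
Solve (2*k + 2)·f(k+1) − (1)·f(k) = k**2 - 3*k/2 - 1/2.
From deg A=1, deg B=0, deg C=2: d=1.
A polynomial solution: f(k) = (k - 3)/2.
Certificate R = B(k−1)f/C = (k - 3)/(2*k**2 - 3*k - 1) gives s_k = 2**k*(k - 3)*factorial(k).
s_(k+1) − s_k = 2**k*(2*k**2 - 3*k - 1)*factorial(k) = t_k.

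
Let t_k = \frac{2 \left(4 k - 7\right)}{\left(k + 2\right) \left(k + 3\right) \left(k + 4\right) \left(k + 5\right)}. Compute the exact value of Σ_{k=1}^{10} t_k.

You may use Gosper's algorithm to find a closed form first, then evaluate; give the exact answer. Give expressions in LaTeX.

Σ = 7/390

Step 1: r(k) = (k + 2)*(4*k - 3)/((k + 6)*(4*k - 7)).
So A=k + 2 and B=k + 6, with C=k - 7/4.
Set up (k + 2)·f(k+1) − (k + 5)·f(k) − (k - 7/4) = 0.
Degrees (1,1,1) ⇒ d ≤ 3.
Coefficient equations give f(k) = -k*(k**2 + 9*k + 74)/96.
R(k) = B(k−1)·f(k)/C(k) = -k*(k + 5)*(k**2 + 9*k + 74)/(24*(4*k - 7)); s_k = R·t_k = k*(-k**2 - 9*k - 74)/(12*(k + 2)*(k + 3)*(k + 4)).
s_(k+1) − s_k = 2*(4*k - 7)/(k**4 + 14*k**3 + 71*k**2 + 154*k + 120) = t_k.
Sum = s_(11) − s_(1); s_(11) = -77/780, s_(1) = -7/60 ⇒ 7/390.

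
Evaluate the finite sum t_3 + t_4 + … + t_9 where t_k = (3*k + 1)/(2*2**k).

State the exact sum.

Σ = 815/512

The ratio is (3*k + 4)/(2*(3*k + 1)).
Take A(k)=1/2, B(k)=1, C(k)=k + 1/3.
Need (1/2)·f(k+1) − (1)·f(k) = k + 1/3.
Bound: deg f ≤ 1.
A polynomial solution: f(k) = -2*(3*k + 4)/3.
Certificate R = B(k−1)f/C = -2*(3*k + 4)/(3*k + 1) gives s_k = (-3*k - 4)/2**k.
Verify: (3*k + 1)/(2*2**k) matches t_k.
Evaluate s at k=10 and k=3: -17/512 and -13/8; difference 815/512.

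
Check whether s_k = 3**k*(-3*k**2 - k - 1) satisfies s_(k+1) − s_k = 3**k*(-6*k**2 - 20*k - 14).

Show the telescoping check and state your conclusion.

s_(k+1) = 3**(k + 1)*(-k - 3*(k + 1)**2 - 2)
s_(k+1) − s_k = 3**k*(-6*k**2 - 20*k - 14)
(s_(k+1) − s_k) − t_k = 0

Valid — Δs_k = t_k.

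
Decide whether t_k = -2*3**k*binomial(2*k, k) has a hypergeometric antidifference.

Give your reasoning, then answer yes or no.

No — negative degree bound, so no certificate f.

Step 1: r(k) = 6*(2*k + 1)/(k + 1).
So A=12*k + 6 and B=k + 1, with C=1.
Key eq: (12*k + 6)·f(k+1) = (k)·f(k) + (1).
Bound: deg f ≤ -1.
d = -1 < 0 ⇒ no nonzero polynomial f; not summable.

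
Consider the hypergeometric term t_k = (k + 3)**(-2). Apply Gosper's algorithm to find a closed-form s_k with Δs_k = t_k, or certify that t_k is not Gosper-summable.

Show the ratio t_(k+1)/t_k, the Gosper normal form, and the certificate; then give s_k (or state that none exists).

none — t_k is not Gosper-summable

r(k) = (k + 3)**2/(k + 4)**2 after simplifying.
Gosper form: A/B · C(k+1)/C(k) with A=k**2 + 6*k + 9, B=k**2 + 8*k + 16, C=1.
Set up (k**2 + 6*k + 9)·f(k+1) − (k**2 + 6*k + 9)·f(k) − (1) = 0.
Bound: deg f ≤ 0.
Put f(k) = c0: A·f(k+1) − B(k−1)·f(k) − C = -1; need -1 = 0 — inconsistent ⇒ no f, not summable.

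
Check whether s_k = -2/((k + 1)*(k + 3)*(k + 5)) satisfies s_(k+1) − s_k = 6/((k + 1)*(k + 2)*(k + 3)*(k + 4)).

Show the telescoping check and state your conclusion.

Invalid: residual 6*(-4*k - 19)/(k**6 + 21*k**5 + 175*k**4 + 735*k**3 + 1624*k**2 + 1764*k + 720) ≠ 0.

s_(k+1) = -2/((k + 2)*(k + 4)*(k + 6))
s_(k+1) − s_k = 6*(k**2 + 7*k + 11)/(k**6 + 21*k**5 + 175*k**4 + 735*k**3 + 1624*k**2 + 1764*k + 720)
(s_(k+1) − s_k) − t_k = 6*(-4*k - 19)/(k**6 + 21*k**5 + 175*k**4 + 735*k**3 + 1624*k**2 + 1764*k + 720)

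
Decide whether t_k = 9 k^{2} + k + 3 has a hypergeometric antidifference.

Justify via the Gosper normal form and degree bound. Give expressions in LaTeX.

Yes. s_k = k \left(3 k^{2} - 4 k + 4\right).

The ratio is (k + 9*(k + 1)**2 + 4)/(9*k**2 + k + 3).
Factor: A=1; B=1; C=k**2 + k/9 + 1/3.
f must satisfy (1)·f(k+1) − (1)·f(k) = k**2 + k/9 + 1/3.
Bound: deg f ≤ 3.
Match coefficients ⇒ f(k) = k*(3*k**2 - 4*k + 4)/9.
Get s_k = R·t_k = k*(3*k**2 - 4*k + 4) with R(k) = B(k−1)f(k)/C(k) = k*(3*k**2 - 4*k + 4)/(9*k**2 + k + 3).
Check: Δs_k = 9*k**2 + k + 3. ✓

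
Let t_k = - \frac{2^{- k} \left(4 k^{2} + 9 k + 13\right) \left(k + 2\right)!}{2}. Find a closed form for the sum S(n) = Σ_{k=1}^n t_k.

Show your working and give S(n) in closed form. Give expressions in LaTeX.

S(n) = 15 - 2 \cdot 2^{- n} n \left(n + 3\right)! - \frac{5 \cdot 2^{- n} \left(n + 3\right)!}{2}

r(k) = (k + 3)*(9*k + 4*(k + 1)**2 + 22)/(2*(4*k**2 + 9*k + 13)) after simplifying.
Factor: A=k/2 + 3/2; B=1; C=k**2 + 9*k/4 + 13/4.
Key eq: (k/2 + 3/2)·f(k+1) = (1)·f(k) + (k**2 + 9*k/4 + 13/4).
Bound: deg f ≤ 1.
A polynomial solution: f(k) = (4*k + 1)/2.
So s_k = (B(k−1)f/C)·t_k = (2*(4*k + 1)/(4*k**2 + 9*k + 13))·t_k = -(4*k + 1)*factorial(k + 2)/2**k.
Check: Δs_k = -(4*k**2 + 9*k + 13)*factorial(k + 2)/(2*2**k). ✓
Telescope: S(n) = s_(n+1) − s_(1) = -2**(-n - 1)*(4*n + 5)*factorial(n + 3) − (-15) = 15 - 2*n*factorial(n + 3)/2**n - 5*factorial(n + 3)/(2*2**n).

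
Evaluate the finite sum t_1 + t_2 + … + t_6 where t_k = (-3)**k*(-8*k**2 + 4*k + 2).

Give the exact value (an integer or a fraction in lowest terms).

Compute t_(k+1)/t_k: get 3*(-2*k + 4*(k + 1)**2 - 3)/(-4*k**2 + 2*k + 1).
Normal form (A,B,C) = (-3, 1, k**2 - k/2 - 1/4).
Set up (-3)·f(k+1) − (1)·f(k) − (k**2 - k/2 - 1/4) = 0.
Bound: deg f ≤ 2.
Solve for f: f(k) = -(2*k**2 - 4*k + 1)/8 (degree 2 ≤ 2).
Get s_k = R·t_k = (-3)**k*(2*k**2 - 4*k + 1) with R(k) = B(k−1)f(k)/C(k) = -(2*k**2 - 4*k + 1)/(2*(4*k**2 - 2*k - 1)).
Check: Δs_k = (-3)**k*(-8*k**2 + 4*k + 2). ✓
Telescoping: Σ = s_(7) − s_(1) = -155277 − (3) = -155280.

Σ = -155280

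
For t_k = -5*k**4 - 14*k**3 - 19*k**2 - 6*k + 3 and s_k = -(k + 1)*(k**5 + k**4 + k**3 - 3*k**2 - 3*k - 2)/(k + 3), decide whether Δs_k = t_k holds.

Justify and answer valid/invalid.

s_(k+1) = (-k**6 - 8*k**5 - 27*k**4 - 46*k**3 - 35*k**2 - k + 10)/(k + 4)
s_(k+1) − s_k = (-5*k**6 - 41*k**5 - 121*k**4 - 187*k**3 - 135*k**2 - 15*k + 22)/(k**2 + 7*k + 12)
(s_(k+1) − s_k) − t_k = 2*(4*k**5 + 28*k**4 + 60*k**3 + 66*k**2 + 18*k - 7)/(k**2 + 7*k + 12)

Invalid: residual 2*(4*k**5 + 28*k**4 + 60*k**3 + 66*k**2 + 18*k - 7)/(k**2 + 7*k + 12) ≠ 0.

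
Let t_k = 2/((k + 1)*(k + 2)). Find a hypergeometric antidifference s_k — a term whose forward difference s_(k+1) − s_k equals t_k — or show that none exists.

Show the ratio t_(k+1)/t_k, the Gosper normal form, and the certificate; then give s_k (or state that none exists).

t_(k+1)/t_k = (k + 1)/(k + 3).
A = k + 1, B = k + 3, C = 1.
f must satisfy (k + 1)·f(k+1) − (k + 2)·f(k) = 1.
From deg A=1, deg B=1, deg C=0: d=1.
A polynomial solution: f(k) = k.
Certificate R = B(k−1)f/C = k*(k + 2) gives s_k = 2*k/(k + 1).
s_(k+1) − s_k = 2/(k**2 + 3*k + 2) = t_k.

s_k = 2*k/(k + 1)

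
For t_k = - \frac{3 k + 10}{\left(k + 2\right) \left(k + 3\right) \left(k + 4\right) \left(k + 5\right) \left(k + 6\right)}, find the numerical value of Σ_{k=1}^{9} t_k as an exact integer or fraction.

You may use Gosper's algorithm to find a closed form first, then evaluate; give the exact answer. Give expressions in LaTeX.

t_(k+1)/t_k = (k + 2)*(3*k + 13)/((k + 7)*(3*k + 10)).
Factor: A=k + 2; B=k + 7; C=k + 10/3.
Key eq: (k + 2)·f(k+1) = (k + 6)·f(k) + (k + 10/3).
deg f ≤ 4 (via 1,1,1).
Solve for f: f(k) = k*(k + 3)*(k**2 + 11*k + 38)/120 (degree 4 ≤ 4).
Certificate R = B(k−1)f/C = k*(k + 3)*(k + 6)*(k**2 + 11*k + 38)/(40*(3*k + 10)) gives s_k = k*(-k**2 - 11*k - 38)/(40*(k**3 + 11*k**2 + 38*k + 40)).
Δs = (-3*k - 10)/(k**5 + 20*k**4 + 155*k**3 + 580*k**2 + 1044*k + 720), as required.
Σ_(k=1)^(9) t_k = s_(10) − s_(1) = -31/1260 − (-1/72) = -3/280.

Σ = -3/280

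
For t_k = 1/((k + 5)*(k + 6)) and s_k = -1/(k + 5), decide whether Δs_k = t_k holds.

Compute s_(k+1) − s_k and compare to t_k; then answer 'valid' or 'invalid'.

s_(k+1) = -1/(k + 6)
s_(k+1) − s_k = 1/((k + 5)*(k + 6))
(s_(k+1) − s_k) − t_k = 0

valid; difference matches t_k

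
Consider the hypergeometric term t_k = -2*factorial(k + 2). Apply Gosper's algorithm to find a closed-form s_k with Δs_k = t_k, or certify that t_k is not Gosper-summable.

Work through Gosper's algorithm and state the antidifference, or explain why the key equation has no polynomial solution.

Step 1: r(k) = k + 3.
So A=k + 3 and B=1, with C=1.
f must satisfy (k + 3)·f(k+1) − (1)·f(k) = 1.
deg f ≤ -1 (via 1,0,0).
Negative degree bound (-1): no f exists, t_k not Gosper-summable.

no hypergeometric antidifference exists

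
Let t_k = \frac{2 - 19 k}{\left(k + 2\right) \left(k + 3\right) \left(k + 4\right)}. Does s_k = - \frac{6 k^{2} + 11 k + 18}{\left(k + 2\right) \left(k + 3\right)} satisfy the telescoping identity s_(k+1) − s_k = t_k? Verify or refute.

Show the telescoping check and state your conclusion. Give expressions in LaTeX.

valid (s_(k+1) − s_k reduces to t_k)

s_(k+1) = (-11*k - 6*(k + 1)**2 - 29)/((k + 3)*(k + 4))
s_(k+1) − s_k = (2 - 19*k)/(k**3 + 9*k**2 + 26*k + 24)
(s_(k+1) − s_k) − t_k = 0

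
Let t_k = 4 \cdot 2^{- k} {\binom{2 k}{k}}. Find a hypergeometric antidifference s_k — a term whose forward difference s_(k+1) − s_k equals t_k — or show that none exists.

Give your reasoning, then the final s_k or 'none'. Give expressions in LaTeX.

Ratio r(k) = (2*k + 1)/(k + 1).
Gosper form: A/B · C(k+1)/C(k) with A=2*k + 1, B=k + 1, C=1.
Solve (2*k + 1)·f(k+1) − (k)·f(k) = 1.
Degrees (1,1,0) ⇒ d ≤ -1.
Bound -1 < 0, so the key equation has no polynomial solution.

none (Gosper's algorithm certifies no s_k)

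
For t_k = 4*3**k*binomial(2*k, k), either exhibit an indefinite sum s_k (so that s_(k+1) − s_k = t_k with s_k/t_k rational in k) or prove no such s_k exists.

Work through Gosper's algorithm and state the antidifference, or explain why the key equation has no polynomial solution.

none — t_k is not Gosper-summable

Compute t_(k+1)/t_k: get 6*(2*k + 1)/(k + 1).
Take A(k)=12*k + 6, B(k)=k + 1, C(k)=1.
f must satisfy (12*k + 6)·f(k+1) − (k)·f(k) = 1.
Bound: deg f ≤ -1.
d = -1 < 0 ⇒ no nonzero polynomial f; not summable.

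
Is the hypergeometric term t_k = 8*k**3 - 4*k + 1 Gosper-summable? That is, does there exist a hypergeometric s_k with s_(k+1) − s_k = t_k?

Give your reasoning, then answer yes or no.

The ratio is (-4*k + 8*(k + 1)**3 - 3)/(8*k**3 - 4*k + 1).
So A=1 and B=1, with C=k**3 - k/2 + 1/8.
Set up (1)·f(k+1) − (1)·f(k) − (k**3 - k/2 + 1/8) = 0.
From deg A=0, deg B=0, deg C=3: d=4.
Solve for f: f(k) = k*(2*k**3 - 4*k**2 + 3)/8 (degree 4 ≤ 4).
Get s_k = R·t_k = k*(2*k**3 - 4*k**2 + 3) with R(k) = B(k−1)f(k)/C(k) = k*(2*k**3 - 4*k**2 + 3)/((2*k - 1)*(4*k**2 + 2*k - 1)).
Check: Δs_k = 8*k**3 - 4*k + 1. ✓

Yes. s_k = k*(2*k**3 - 4*k**2 + 3).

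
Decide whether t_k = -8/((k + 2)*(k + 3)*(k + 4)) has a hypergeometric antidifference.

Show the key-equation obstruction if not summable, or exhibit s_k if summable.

Yes. s_k = 2*k*(-k - 5)/(3*(k + 2)*(k + 3)).

t_(k+1)/t_k = (k + 2)/(k + 5).
So A=k + 2 and B=k + 5, with C=1.
Set up (k + 2)·f(k+1) − (k + 4)·f(k) − (1) = 0.
d = 2 from the (1,1,0) case.
Solving with deg f ≤ 2: f(k) = k*(k + 5)/12.
Certificate R = B(k−1)f/C = k*(k + 4)*(k + 5)/12 gives s_k = 2*k*(-k - 5)/(3*(k + 2)*(k + 3)).
s_(k+1) − s_k = -8/(k**3 + 9*k**2 + 26*k + 24) = t_k.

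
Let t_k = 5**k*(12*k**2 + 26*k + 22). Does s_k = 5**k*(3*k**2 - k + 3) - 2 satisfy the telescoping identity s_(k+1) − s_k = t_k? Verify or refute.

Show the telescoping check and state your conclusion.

s_(k+1) = 5**(k + 1)*(-k + 3*(k + 1)**2 + 2) - 2
s_(k+1) − s_k = 5**k*(12*k**2 + 26*k + 22)
(s_(k+1) − s_k) − t_k = 0

Valid: the claim telescopes to t_k.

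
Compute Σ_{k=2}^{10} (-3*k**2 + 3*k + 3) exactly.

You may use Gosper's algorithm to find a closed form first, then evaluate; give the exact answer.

Step 1: r(k) = (k**2 + k - 1)/(k**2 - k - 1).
So A=1 and B=1, with C=k**2 - k - 1.
Key eq: (1)·f(k+1) = (1)·f(k) + (k**2 - k - 1).
deg f ≤ 3 (via 0,0,2).
Match coefficients ⇒ f(k) = k*(k**2 - 3*k - 1)/3.
Get s_k = R·t_k = k*(-k**2 + 3*k + 1) with R(k) = B(k−1)f(k)/C(k) = k*(k**2 - 3*k - 1)/(3*(k**2 - k - 1)).
Check: Δs_k = -3*k**2 + 3*k + 3. ✓
Σ_(k=2)^(10) t_k = s_(11) − s_(2) = -957 − (6) = -963.

Σ = -963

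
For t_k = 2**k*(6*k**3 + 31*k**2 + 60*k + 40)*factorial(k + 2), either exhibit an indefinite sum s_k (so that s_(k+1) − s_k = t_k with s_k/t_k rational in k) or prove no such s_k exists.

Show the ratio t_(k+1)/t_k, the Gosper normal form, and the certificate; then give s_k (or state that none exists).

r(k) = 2*(6*k**4 + 67*k**3 + 287*k**2 + 557*k + 411)/(6*k**3 + 31*k**2 + 60*k + 40) after simplifying.
Factor: A=2*k + 6; B=1; C=k**3 + 31*k**2/6 + 10*k + 20/3.
Set up (2*k + 6)·f(k+1) − (1)·f(k) − (k**3 + 31*k**2/6 + 10*k + 20/3) = 0.
d = 2 from the (1,0,3) case.
A polynomial solution: f(k) = (3*k**2 + 2*k + 2)/6.
Then R = B(k−1)f/C = (3*k**2 + 2*k + 2)/(6*k**3 + 31*k**2 + 60*k + 40), so s_k = R(k)·t_k = 2**k*(3*k**2 + 2*k + 2)*factorial(k + 2).
Δs = 2**k*(6*k**3 + 31*k**2 + 60*k + 40)*factorial(k + 2), as required.

s_k = 2**k*(3*k**2 + 2*k + 2)*factorial(k + 2)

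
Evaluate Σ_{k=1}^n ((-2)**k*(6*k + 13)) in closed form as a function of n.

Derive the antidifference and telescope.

S(n) = 4*(-2)**n*n + 10*(-2)**n - 10

t_(k+1)/t_k = 2*(-6*k - 19)/(6*k + 13).
Gosper form: A/B · C(k+1)/C(k) with A=-2, B=1, C=k + 13/6.
Key eq: (-2)·f(k+1) = (1)·f(k) + (k + 13/6).
Degrees (0,0,1) ⇒ d ≤ 1.
A polynomial solution: f(k) = -(2*k + 3)/6.
Then R = B(k−1)f/C = -(2*k + 3)/(6*k + 13), so s_k = R(k)·t_k = (-2)**k*(-2*k - 3).
Δs = (-2)**k*(6*k + 13), as required.
Σ_(k=1)^n t_k = s_(n+1) − s_(1) = (2*(-2)**n*(2*n + 5)) − (10), i.e. 4*(-2)**n*n + 10*(-2)**n - 10.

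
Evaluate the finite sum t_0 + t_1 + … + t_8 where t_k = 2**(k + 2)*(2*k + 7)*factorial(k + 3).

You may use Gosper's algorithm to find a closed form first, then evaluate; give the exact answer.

The ratio is 2*(k + 4)*(2*k + 9)/(2*k + 7).
Factor: A=2*k + 8; B=1; C=k + 7/2.
Solve (2*k + 8)·f(k+1) − (1)·f(k) = k + 7/2.
deg f ≤ 0 (via 1,0,1).
Match coefficients ⇒ f(k) = 1/2.
Then R = B(k−1)f/C = 1/(2*k + 7), so s_k = R(k)·t_k = 2**(k + 2)*factorial(k + 3).
Δs = 2**(k + 2)*(2*k + 7)*factorial(k + 3), as required.
Sum = s_(9) − s_(0); s_(9) = 980995276800, s_(0) = 24 ⇒ 980995276776.

Σ = 980995276776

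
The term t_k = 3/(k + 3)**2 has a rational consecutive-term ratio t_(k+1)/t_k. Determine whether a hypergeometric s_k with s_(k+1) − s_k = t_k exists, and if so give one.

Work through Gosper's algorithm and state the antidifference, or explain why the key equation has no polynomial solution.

r(k) = (k + 3)**2/(k + 4)**2 after simplifying.
So A=k**2 + 6*k + 9 and B=k**2 + 8*k + 16, with C=1.
Solve (k**2 + 6*k + 9)·f(k+1) − (k**2 + 6*k + 9)·f(k) = 1.
Degrees (2,2,0) ⇒ d ≤ 0.
Write f(k) = c0. Then LHS − RHS = -1, requiring -1 = 0: contradictory. No certificate.

none — t_k is not Gosper-summable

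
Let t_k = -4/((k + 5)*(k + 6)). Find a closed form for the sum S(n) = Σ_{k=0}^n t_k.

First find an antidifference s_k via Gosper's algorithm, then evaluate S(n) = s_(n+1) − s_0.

S(n) = 4*(-n - 1)/(5*(n + 6))

Step 1: r(k) = (k + 5)/(k + 7).
Normal form (A,B,C) = (k + 5, k + 7, 1).
f must satisfy (k + 5)·f(k+1) − (k + 6)·f(k) = 1.
deg f ≤ 1 (via 1,1,0).
Solving with deg f ≤ 1: f(k) = k/5.
R(k) = B(k−1)·f(k)/C(k) = k*(k + 6)/5; s_k = R·t_k = -4*k/(5*k + 25).
Δs = -4/(k**2 + 11*k + 30), as required.
Evaluate: s_(n+1) = 4*(-n - 1)/(5*(n + 6)); subtract s_(0) = 0 ⇒ S(n) = 4*(-n - 1)/(5*(n + 6)).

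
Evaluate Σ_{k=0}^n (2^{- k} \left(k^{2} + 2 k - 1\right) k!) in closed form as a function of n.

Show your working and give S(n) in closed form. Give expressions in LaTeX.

S(n) = 2^{- n} \left(- 2^{n + 2} + n^{2} n! + 4 n n! + 3 n!\right)

Ratio r(k) = (k + 1)*(2*k + (k + 1)**2 + 1)/(2*(k**2 + 2*k - 1)).
Gosper form: A/B · C(k+1)/C(k) with A=k/2 + 1/2, B=1, C=k**2 + 2*k - 1.
f must satisfy (k/2 + 1/2)·f(k+1) − (1)·f(k) = k**2 + 2*k - 1.
d = 1 from the (1,0,2) case.
A polynomial solution: f(k) = 2*(k + 2).
Get s_k = R·t_k = 2**(1 - k)*(k + 2)*factorial(k) with R(k) = B(k−1)f(k)/C(k) = 2*(k + 2)/(k**2 + 2*k - 1).
Check: Δs_k = (k**2 + 2*k - 1)*factorial(k)/2**k. ✓
s_(n+1) = (n + 3)*factorial(n + 1)/2**n and s_(0) = 4, so S(n) = (-2**(n + 2) + n**2*factorial(n) + 4*n*factorial(n) + 3*factorial(n))/2**n.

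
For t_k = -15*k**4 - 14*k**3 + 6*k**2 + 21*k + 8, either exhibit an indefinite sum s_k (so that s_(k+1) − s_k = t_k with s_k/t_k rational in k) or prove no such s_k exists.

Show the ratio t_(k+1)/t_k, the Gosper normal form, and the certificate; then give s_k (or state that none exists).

t_(k+1)/t_k = (15*k**4 + 74*k**3 + 126*k**2 + 69*k - 6)/(15*k**4 + 14*k**3 - 6*k**2 - 21*k - 8).
Normal form (A,B,C) = (1, 1, k**4 + 14*k**3/15 - 2*k**2/5 - 7*k/5 - 8/15).
Set up (1)·f(k+1) − (1)·f(k) − (k**4 + 14*k**3/15 - 2*k**2/5 - 7*k/5 - 8/15) = 0.
From deg A=0, deg B=0, deg C=4: d=5.
Coefficient equations give f(k) = k*(3*k**4 - 4*k**3 - 4*k**2 - 4*k + 1)/15.
So s_k = (B(k−1)f/C)·t_k = (k*(3*k**4 - 4*k**3 - 4*k**2 - 4*k + 1)/(15*k**4 + 14*k**3 - 6*k**2 - 21*k - 8))·t_k = k*(-3*k**4 + 4*k**3 + 4*k**2 + 4*k - 1).
s_(k+1) − s_k = -15*k**4 - 14*k**3 + 6*k**2 + 21*k + 8 = t_k.

s_k = k*(-3*k**4 + 4*k**3 + 4*k**2 + 4*k - 1)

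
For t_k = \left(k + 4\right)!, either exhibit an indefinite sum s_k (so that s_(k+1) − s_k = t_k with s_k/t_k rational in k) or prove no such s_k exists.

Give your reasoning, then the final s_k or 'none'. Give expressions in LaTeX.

Ratio r(k) = k + 5.
Factor: A=k + 5; B=1; C=1.
Set up (k + 5)·f(k+1) − (1)·f(k) − (1) = 0.
d = -1 from the (1,0,0) case.
Bound -1 < 0, so the key equation has no polynomial solution.

none (Gosper's algorithm certifies no s_k)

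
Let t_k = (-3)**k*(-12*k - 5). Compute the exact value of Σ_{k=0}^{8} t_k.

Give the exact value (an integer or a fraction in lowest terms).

Step 1: r(k) = 3*(-12*k - 17)/(12*k + 5).
Normal form (A,B,C) = (-3, 1, k + 5/12).
f must satisfy (-3)·f(k+1) − (1)·f(k) = k + 5/12.
deg f ≤ 1 (via 0,0,1).
A polynomial solution: f(k) = -(3*k - 1)/12.
Certificate R = B(k−1)f/C = -(3*k - 1)/(12*k + 5) gives s_k = (-3)**k*(3*k - 1).
Check: Δs_k = (-3)**k*(-12*k - 5). ✓
Σ_(k=0)^(8) t_k = s_(9) − s_(0) = -511758 − (-1) = -511757.

Σ = -511757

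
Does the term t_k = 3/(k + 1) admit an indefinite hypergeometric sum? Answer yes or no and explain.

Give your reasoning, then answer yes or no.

Step 1: r(k) = (k + 1)/(k + 2).
So A=k + 1 and B=k + 2, with C=1.
Need (k + 1)·f(k+1) − (k + 1)·f(k) = 1.
Degrees (1,1,0) ⇒ d ≤ 0.
Generic f = c0 gives residual -1; -1 = 0 cannot hold, so t_k is not Gosper-summable.

No — the linear system for f has no solution.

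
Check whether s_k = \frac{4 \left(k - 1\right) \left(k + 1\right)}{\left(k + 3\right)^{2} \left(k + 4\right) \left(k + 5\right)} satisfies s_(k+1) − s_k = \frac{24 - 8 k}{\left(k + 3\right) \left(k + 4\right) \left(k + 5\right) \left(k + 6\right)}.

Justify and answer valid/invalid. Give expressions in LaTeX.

s_(k+1) = 4*k*(k + 2)/((k + 4)**2*(k + 5)*(k + 6))
s_(k+1) − s_k = 4*(k*(k + 2)*(k + 3)**2 - (k - 1)*(k + 1)*(k + 4)*(k + 6))/((k + 3)**2*(k + 4)**2*(k + 5)*(k + 6))
(s_(k+1) − s_k) − t_k = 8*(3*k**2 + 5*k - 24)/(k**6 + 25*k**5 + 257*k**4 + 1391*k**3 + 4182*k**2 + 6624*k + 4320)

Invalid: residual \frac{8 \left(3 k^{2} + 5 k - 24\right)}{k^{6} + 25 k^{5} + 257 k^{4} + 1391 k^{3} + 4182 k^{2} + 6624 k + 4320} ≠ 0.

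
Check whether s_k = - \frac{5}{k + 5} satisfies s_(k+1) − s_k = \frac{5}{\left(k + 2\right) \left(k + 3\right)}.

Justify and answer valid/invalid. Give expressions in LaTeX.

Invalid: residual \frac{30 \left(- k - 4\right)}{k^{4} + 16 k^{3} + 91 k^{2} + 216 k + 180} ≠ 0.

s_(k+1) = -5/(k + 6)
s_(k+1) − s_k = 5/((k + 5)*(k + 6))
(s_(k+1) − s_k) − t_k = 30*(-k - 4)/(k**4 + 16*k**3 + 91*k**2 + 216*k + 180)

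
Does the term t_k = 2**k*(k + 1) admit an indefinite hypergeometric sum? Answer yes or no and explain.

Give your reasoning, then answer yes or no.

Step 1: r(k) = 2*(k + 2)/(k + 1).
Factor: A=2; B=1; C=k + 1.
Need (2)·f(k+1) − (1)·f(k) = k + 1.
Degrees (0,0,1) ⇒ d ≤ 1.
Solving with deg f ≤ 1: f(k) = k - 1.
So s_k = (B(k−1)f/C)·t_k = ((k - 1)/(k + 1))·t_k = 2**k*(k - 1).
Δs = 2**k*(k + 1), as required.

Yes. s_k = 2**k*(k - 1).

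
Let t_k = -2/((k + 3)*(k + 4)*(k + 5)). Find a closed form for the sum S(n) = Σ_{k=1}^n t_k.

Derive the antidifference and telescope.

S(n) = n*(-n - 9)/(20*(n**2 + 9*n + 20))

Compute t_(k+1)/t_k: get (k + 3)/(k + 6).
Factor: A=k + 3; B=k + 6; C=1.
Solve (k + 3)·f(k+1) − (k + 5)·f(k) = 1.
Degrees (1,1,0) ⇒ d ≤ 2.
A polynomial solution: f(k) = k*(k + 7)/24.
So s_k = (B(k−1)f/C)·t_k = (k*(k + 5)*(k + 7)/24)·t_k = k*(-k - 7)/(12*(k + 3)*(k + 4)).
Verify: -2/(k**3 + 12*k**2 + 47*k + 60) matches t_k.
s_(n+1) = (-n**2 - 9*n - 8)/(12*(n**2 + 9*n + 20)) and s_(1) = -1/30, so S(n) = n*(-n - 9)/(20*(n**2 + 9*n + 20)).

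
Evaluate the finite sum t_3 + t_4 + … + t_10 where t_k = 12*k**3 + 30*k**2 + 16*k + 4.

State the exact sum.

Step 1: r(k) = (6*k**3 + 33*k**2 + 56*k + 31)/(6*k**3 + 15*k**2 + 8*k + 2).
Gosper form: A/B · C(k+1)/C(k) with A=1, B=1, C=k**3 + 5*k**2/2 + 4*k/3 + 1/3.
Set up (1)·f(k+1) − (1)·f(k) − (k**3 + 5*k**2/2 + 4*k/3 + 1/3) = 0.
d = 4 from the (0,0,3) case.
Coefficient equations give f(k) = k*(3*k**3 + 4*k**2 - 4*k + 1)/12.
Then R = B(k−1)f/C = k*(3*k**3 + 4*k**2 - 4*k + 1)/(2*(6*k**3 + 15*k**2 + 8*k + 2)), so s_k = R(k)·t_k = k*(3*k**3 + 4*k**2 - 4*k + 1).
s_(k+1) − s_k = 12*k**3 + 30*k**2 + 16*k + 4 = t_k.
Evaluate s at k=11 and k=3: 48774 and 318; difference 48456.

Σ = 48456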